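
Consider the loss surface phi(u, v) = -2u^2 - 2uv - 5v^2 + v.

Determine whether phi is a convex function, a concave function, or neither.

phi is quadratic, so its Hessian is the constant matrix H = [[-4, -2], [-2, -10]].
det(H) = 36, tr(H) = -14.
det(H) > 0 and tr(H) < 0, so H is negative definite everywhere: concave.

concave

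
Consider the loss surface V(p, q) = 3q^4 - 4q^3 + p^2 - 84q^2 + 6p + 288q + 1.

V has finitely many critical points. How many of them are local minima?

2

V separates as a function of p plus a function of q, so ∇V=0 decouples.
∂V/∂p = 2(p + 3) = 0 at p ∈ {-3}; ∂V/∂q = 12(q - 3)(q - 2)(q + 4) = 0 at q ∈ {-4, 2, 3}.
The Hessian is diagonal: diag(V_pp, V_qq). Second derivatives: V_pp(-3)=2; V_qq(-4)=504, V_qq(2)=-72, V_qq(3)=84.
Local minima occur where both diagonal entries positive: (-3, -4), (-3, 3). Count: 2.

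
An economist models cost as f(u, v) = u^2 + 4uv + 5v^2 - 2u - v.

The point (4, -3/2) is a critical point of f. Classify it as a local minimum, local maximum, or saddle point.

local minimum

The Hessian of f is constant: H = [[2, 4], [4, 10]].
det(H) = 2·10 − 4² = 4.
det(H) > 0 and tr(H) = 12 > 0, so H is positive definite and the point is a local minimum.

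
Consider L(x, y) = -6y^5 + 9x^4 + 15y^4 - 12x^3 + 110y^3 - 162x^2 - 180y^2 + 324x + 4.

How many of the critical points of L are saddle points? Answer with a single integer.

L separates as a function of x plus a function of y, so ∇L=0 decouples.
∂L/∂x = 36(x - 3)(x - 1)(x + 3) = 0 at x ∈ {-3, 1, 3}; ∂L/∂y = -30y(y - 4)(y - 1)(y + 3) = 0 at y ∈ {-3, 0, 1, 4}.
The Hessian is diagonal: diag(L_xx, L_yy). Second derivatives: L_xx(-3)=864, L_xx(1)=-288, L_xx(3)=432; L_yy(-3)=2520, L_yy(0)=-360, L_yy(1)=360, L_yy(4)=-2520.
Saddle points occur where the two diagonal entries have opposite signs: (-3, 0), (-3, 4), (1, -3), (1, 1), (3, 0), (3, 4). Count: 6.

6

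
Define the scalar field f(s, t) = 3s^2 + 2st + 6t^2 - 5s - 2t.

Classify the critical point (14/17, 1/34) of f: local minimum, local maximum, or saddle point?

The Hessian of f is constant: H = [[6, 2], [2, 12]].
det(H) = 6·12 − 2² = 68.
det(H) > 0 and tr(H) = 18 > 0, so H is positive definite and the point is a local minimum.

local minimum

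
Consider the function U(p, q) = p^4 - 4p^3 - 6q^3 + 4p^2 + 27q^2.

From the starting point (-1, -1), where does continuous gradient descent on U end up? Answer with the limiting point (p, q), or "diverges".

U is separable, so gradient descent decouples: p follows -∂U/∂p, q follows -∂U/∂q.
∂U/∂p = 4p(p - 2)(p - 1); at p=-1 this is -24, so p increases.
∂U/∂q = -18q(q - 3); at q=-1 this is -72, so q increases.
p converges to its nearest critical value 0 (a local min of the p-part); q converges to 0. The iterate converges to (0, 0).

(0, 0)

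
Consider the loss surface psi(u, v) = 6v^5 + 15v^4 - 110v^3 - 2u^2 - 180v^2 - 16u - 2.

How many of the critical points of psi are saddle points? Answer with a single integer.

psi separates as a function of u plus a function of v, so ∇psi=0 decouples.
∂psi/∂u = -4(u + 4) = 0 at u ∈ {-4}; ∂psi/∂v = 30v(v - 3)(v + 1)(v + 4) = 0 at v ∈ {-4, -1, 0, 3}.
The Hessian is diagonal: diag(psi_uu, psi_vv). Second derivatives: psi_uu(-4)=-4; psi_vv(-4)=-2520, psi_vv(-1)=360, psi_vv(0)=-360, psi_vv(3)=2520.
Saddle points occur where the two diagonal entries have opposite signs: (-4, -1), (-4, 3). Count: 2.

2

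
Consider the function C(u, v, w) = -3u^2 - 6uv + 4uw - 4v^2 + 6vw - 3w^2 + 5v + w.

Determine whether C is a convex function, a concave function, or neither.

C is quadratic, so its Hessian is the constant matrix H = [[-6, -6, 4], [-6, -8, 6], [4, 6, -6]].
Leading principal minors: -6, 12, -16.
Signs alternate −, +, − ⇒ H ≺ 0 ⇒ concave.

concave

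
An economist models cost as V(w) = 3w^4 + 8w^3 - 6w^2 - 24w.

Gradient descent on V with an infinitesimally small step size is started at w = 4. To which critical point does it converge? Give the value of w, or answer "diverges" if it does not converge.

V'(w) = 12(w - 1)(w + 1)(w + 2), so V'(4) = 1080.
Gradient descent moves in the -V' direction, i.e. w is decreasing.
The nearest critical point in that direction is w = 1, where V'' = 72 > 0 (a local minimum). The iterate converges there.

1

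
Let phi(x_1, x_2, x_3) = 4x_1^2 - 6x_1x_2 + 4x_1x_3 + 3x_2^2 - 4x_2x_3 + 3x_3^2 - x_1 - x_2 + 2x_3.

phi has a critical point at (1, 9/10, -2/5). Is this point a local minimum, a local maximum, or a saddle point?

local minimum

The Hessian is constant: H = [[8, -6, 4], [-6, 6, -4], [4, -4, 6]].
Leading principal minors: Δ₁ = 8, Δ₂ = 12, Δ₃ = 40.
All leading minors are positive, so H is positive definite: a local minimum.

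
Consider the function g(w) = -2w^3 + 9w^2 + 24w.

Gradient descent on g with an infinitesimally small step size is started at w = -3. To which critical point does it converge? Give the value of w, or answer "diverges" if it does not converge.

g'(w) = -6(w - 4)(w + 1), so g'(-3) = -84.
Gradient descent moves in the -g' direction, i.e. w is increasing.
The nearest critical point in that direction is w = -1, where g'' = 30 > 0 (a local minimum). The iterate converges there.

-1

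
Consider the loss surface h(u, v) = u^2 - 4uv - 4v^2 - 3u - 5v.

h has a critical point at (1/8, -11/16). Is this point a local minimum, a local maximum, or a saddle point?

saddle point

The Hessian of h is constant: H = [[2, -4], [-4, -8]].
det(H) = 2·(-8) − (-4)² = -32.
Since det(H) < 0, H is indefinite and the critical point is a saddle point.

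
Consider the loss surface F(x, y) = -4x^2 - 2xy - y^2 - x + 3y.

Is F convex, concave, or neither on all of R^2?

concave

F is quadratic, so its Hessian is the constant matrix H = [[-8, -2], [-2, -2]].
det(H) = 12, tr(H) = -10.
det(H) > 0 and tr(H) < 0, so H is negative definite everywhere: concave.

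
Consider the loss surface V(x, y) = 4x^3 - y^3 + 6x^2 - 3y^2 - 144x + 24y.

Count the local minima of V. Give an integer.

1

V separates as a function of x plus a function of y, so ∇V=0 decouples.
∂V/∂x = 12(x - 3)(x + 4) = 0 at x ∈ {-4, 3}; ∂V/∂y = -3(y - 2)(y + 4) = 0 at y ∈ {-4, 2}.
The Hessian is diagonal: diag(V_xx, V_yy). Second derivatives: V_xx(-4)=-84, V_xx(3)=84; V_yy(-4)=18, V_yy(2)=-18.
Local minima occur where both diagonal entries positive: (3, -4). Count: 1.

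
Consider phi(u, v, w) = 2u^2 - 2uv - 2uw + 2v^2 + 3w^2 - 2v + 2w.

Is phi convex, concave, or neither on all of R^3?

convex

phi is quadratic, so its Hessian is the constant matrix H = [[4, -2, -2], [-2, 4, 0], [-2, 0, 6]].
Leading principal minors: 4, 12, 56.
All positive ⇒ H ≻ 0 ⇒ convex.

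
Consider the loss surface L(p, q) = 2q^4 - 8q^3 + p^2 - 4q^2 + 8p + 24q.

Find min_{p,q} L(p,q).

-34

L(p,q) separates as A(p) + B(q), so its minimum is min A + min B.
A'(p) = 2p + 8 vanishes at p ∈ {-4}; B'(q) = 8(q - 3)(q - 1)(q + 1) vanishes at q ∈ {-1, 1, 3}.
Local minima of A (where A''>0): A(-4)=-16. Local minima of B: B(-1)=-18, B(3)=-18.
So the global minimum of L is A(-4) + B(-1) = -16 − 18 = -34, attained at (-4, -1).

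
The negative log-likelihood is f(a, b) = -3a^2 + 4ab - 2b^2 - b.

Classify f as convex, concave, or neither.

concave

f is quadratic, so its Hessian is the constant matrix H = [[-6, 4], [4, -4]].
det(H) = 8, tr(H) = -10.
det(H) > 0 and tr(H) < 0, so H is negative definite everywhere: concave.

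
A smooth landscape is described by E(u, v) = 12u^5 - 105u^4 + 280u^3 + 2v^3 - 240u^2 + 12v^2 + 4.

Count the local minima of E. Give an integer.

2

E separates as a function of u plus a function of v, so ∇E=0 decouples.
∂E/∂u = 60u(u - 4)(u - 2)(u - 1) = 0 at u ∈ {0, 1, 2, 4}; ∂E/∂v = 6v(v + 4) = 0 at v ∈ {-4, 0}.
The Hessian is diagonal: diag(E_uu, E_vv). Second derivatives: E_uu(0)=-480, E_uu(1)=180, E_uu(2)=-240, E_uu(4)=1440; E_vv(-4)=-24, E_vv(0)=24.
Local minima occur where both diagonal entries positive: (1, 0), (4, 0). Count: 2.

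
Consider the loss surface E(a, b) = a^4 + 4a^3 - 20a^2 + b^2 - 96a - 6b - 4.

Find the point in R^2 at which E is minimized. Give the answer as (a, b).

E(a,b) separates as P(a) + Q(b) − 4, so its minimum is min P + min Q − 4.
P'(a) = 4(a - 3)(a + 2)(a + 4) vanishes at a ∈ {-4, -2, 3}; Q'(b) = 2b - 6 vanishes at b ∈ {3}.
Local minima of P (where P''>0): P(-4)=64, P(3)=-279. Local minima of Q: Q(3)=-9.
So the global minimum of E is P(3) + Q(3) − 4 = -279 − 9 − 4 = -292, attained at (3, 3).

(3, 3)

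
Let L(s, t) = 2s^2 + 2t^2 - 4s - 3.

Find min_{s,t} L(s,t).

L(s,t) separates as P(s) + Q(t) − 3, so its minimum is min P + min Q − 3.
P'(s) = 4s - 4 vanishes at s ∈ {1}; Q'(t) = 4t vanishes at t ∈ {0}.
Local minima of P (where P''>0): P(1)=-2. Local minima of Q: Q(0)=0.
So the global minimum of L is P(1) + Q(0) − 3 = -2 + 0 − 3 = -5, attained at (1, 0).

-5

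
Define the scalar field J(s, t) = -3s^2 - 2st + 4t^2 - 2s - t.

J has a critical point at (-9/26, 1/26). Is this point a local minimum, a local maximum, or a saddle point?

The Hessian of J is constant: H = [[-6, -2], [-2, 8]].
det(H) = (-6)·8 − (-2)² = -52.
Since det(H) < 0, H is indefinite and the critical point is a saddle point.

saddle point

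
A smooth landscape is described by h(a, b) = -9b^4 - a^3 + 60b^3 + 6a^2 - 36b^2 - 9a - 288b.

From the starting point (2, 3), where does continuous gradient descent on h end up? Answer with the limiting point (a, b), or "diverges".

(1, 2)

h is separable, so gradient descent decouples: a follows -∂h/∂a, b follows -∂h/∂b.
∂h/∂a = -3(a - 3)(a - 1); at a=2 this is 3, so a decreases.
∂h/∂b = -36(b - 4)(b - 2)(b + 1); at b=3 this is 144, so b decreases.
a converges to its nearest critical value 1 (a local min of the a-part); b converges to 2. The iterate converges to (1, 2).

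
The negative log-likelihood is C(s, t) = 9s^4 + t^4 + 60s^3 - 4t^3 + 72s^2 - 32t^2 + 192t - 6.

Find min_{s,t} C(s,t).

C(s,t) separates as P(s) + Q(t) − 6, so its minimum is min P + min Q − 6.
P'(s) = 36s(s + 1)(s + 4) vanishes at s ∈ {-4, -1, 0}; Q'(t) = 4(t - 4)(t - 3)(t + 4) vanishes at t ∈ {-4, 3, 4}.
Local minima of P (where P''>0): P(-4)=-384, P(0)=0. Local minima of Q: Q(-4)=-768, Q(4)=256.
So the global minimum of C is P(-4) + Q(-4) − 6 = -384 − 768 − 6 = -1158, attained at (-4, -4).

-1158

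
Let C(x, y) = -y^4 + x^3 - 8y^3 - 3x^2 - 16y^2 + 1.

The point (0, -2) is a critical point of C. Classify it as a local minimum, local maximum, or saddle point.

saddle point

The mixed partial ∂²C/∂x∂y is 0, so the Hessian at any point is diag(C_xx, C_yy) = diag(6(x - 1), -4(3y^2 + 12y + 8)).
At (0, -2): H = diag(-6, 16).
The eigenvalues have opposite signs, so H is indefinite: a saddle point.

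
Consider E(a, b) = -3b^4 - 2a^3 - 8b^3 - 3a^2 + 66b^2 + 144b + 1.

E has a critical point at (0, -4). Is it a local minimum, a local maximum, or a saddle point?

local maximum

The mixed partial ∂²E/∂a∂b is 0, so the Hessian at any point is diag(E_aa, E_bb) = diag(-6(2a + 1), 12(-3b^2 - 4b + 11)).
At (0, -4): H = diag(-6, -252).
Both eigenvalues are negative, so H is negative definite: a local maximum.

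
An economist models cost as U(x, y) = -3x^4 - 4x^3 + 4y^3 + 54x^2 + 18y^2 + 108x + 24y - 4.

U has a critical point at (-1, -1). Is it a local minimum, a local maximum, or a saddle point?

local minimum

The mixed partial ∂²U/∂x∂y is 0, so the Hessian at any point is diag(U_xx, U_yy) = diag(12(-3x^2 - 2x + 9), 12(2y + 3)).
At (-1, -1): H = diag(96, 12).
Both eigenvalues are positive, so H is positive definite: a local minimum.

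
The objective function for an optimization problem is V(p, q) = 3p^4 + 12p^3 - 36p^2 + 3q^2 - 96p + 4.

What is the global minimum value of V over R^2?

-188

V(p,q) separates as A(p) + B(q) + 4, so its minimum is min A + min B + 4.
A'(p) = 12(p - 2)(p + 1)(p + 4) vanishes at p ∈ {-4, -1, 2}; B'(q) = 6q vanishes at q ∈ {0}.
Local minima of A (where A''>0): A(-4)=-192, A(2)=-192. Local minima of B: B(0)=0.
So the global minimum of V is A(-4) + B(0) + 4 = -192 + 0 + 4 = -188, attained at (-4, 0).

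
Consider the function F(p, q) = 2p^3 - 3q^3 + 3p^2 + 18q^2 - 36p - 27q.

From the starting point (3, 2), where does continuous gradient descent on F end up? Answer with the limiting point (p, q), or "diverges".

(2, 1)

F is separable, so gradient descent decouples: p follows -∂F/∂p, q follows -∂F/∂q.
∂F/∂p = 6(p - 2)(p + 3); at p=3 this is 36, so p decreases.
∂F/∂q = -9(q - 3)(q - 1); at q=2 this is 9, so q decreases.
p converges to its nearest critical value 2 (a local min of the p-part); q converges to 1. The iterate converges to (2, 1).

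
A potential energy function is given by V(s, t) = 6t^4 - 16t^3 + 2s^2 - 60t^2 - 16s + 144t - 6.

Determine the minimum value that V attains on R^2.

V(s,t) separates as P(s) + Q(t) − 6, so its minimum is min P + min Q − 6.
P'(s) = 4s - 16 vanishes at s ∈ {4}; Q'(t) = 24(t - 3)(t - 1)(t + 2) vanishes at t ∈ {-2, 1, 3}.
Local minima of P (where P''>0): P(4)=-32. Local minima of Q: Q(-2)=-304, Q(3)=-54.
So the global minimum of V is P(4) + Q(-2) − 6 = -32 − 304 − 6 = -342, attained at (4, -2).

-342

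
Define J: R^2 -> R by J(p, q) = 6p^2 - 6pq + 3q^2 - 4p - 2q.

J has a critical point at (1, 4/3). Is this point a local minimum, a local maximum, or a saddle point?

The Hessian of J is constant: H = [[12, -6], [-6, 6]].
det(H) = 12·6 − (-6)² = 36.
det(H) > 0 and tr(H) = 18 > 0, so H is positive definite and the point is a local minimum.

local minimum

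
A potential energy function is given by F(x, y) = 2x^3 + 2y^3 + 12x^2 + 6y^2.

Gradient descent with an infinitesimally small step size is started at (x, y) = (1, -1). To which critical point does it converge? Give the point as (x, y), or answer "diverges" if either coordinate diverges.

(0, 0)

F is separable, so gradient descent decouples: x follows -∂F/∂x, y follows -∂F/∂y.
∂F/∂x = 6x(x + 4); at x=1 this is 30, so x decreases.
∂F/∂y = 6y(y + 2); at y=-1 this is -6, so y increases.
x converges to its nearest critical value 0 (a local min of the x-part); y converges to 0. The iterate converges to (0, 0).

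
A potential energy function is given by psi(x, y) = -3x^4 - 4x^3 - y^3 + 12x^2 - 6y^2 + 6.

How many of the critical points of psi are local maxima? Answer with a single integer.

psi separates as a function of x plus a function of y, so ∇psi=0 decouples.
∂psi/∂x = -12x(x - 1)(x + 2) = 0 at x ∈ {-2, 0, 1}; ∂psi/∂y = -3y(y + 4) = 0 at y ∈ {-4, 0}.
The Hessian is diagonal: diag(psi_xx, psi_yy). Second derivatives: psi_xx(-2)=-72, psi_xx(0)=24, psi_xx(1)=-36; psi_yy(-4)=12, psi_yy(0)=-12.
Local maxima occur where both diagonal entries negative: (-2, 0), (1, 0). Count: 2.

2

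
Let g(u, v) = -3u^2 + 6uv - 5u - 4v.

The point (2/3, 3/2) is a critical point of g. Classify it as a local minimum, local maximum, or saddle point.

saddle point

The Hessian of g is constant: H = [[-6, 6], [6, 0]].
det(H) = (-6)·0 − 6² = -36.
Since det(H) < 0, H is indefinite and the critical point is a saddle point.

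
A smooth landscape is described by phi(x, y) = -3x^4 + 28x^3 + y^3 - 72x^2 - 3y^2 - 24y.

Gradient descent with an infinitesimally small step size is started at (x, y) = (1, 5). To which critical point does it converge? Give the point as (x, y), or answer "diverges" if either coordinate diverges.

phi is separable, so gradient descent decouples: x follows -∂phi/∂x, y follows -∂phi/∂y.
∂phi/∂x = -12x(x - 4)(x - 3); at x=1 this is -72, so x increases.
∂phi/∂y = 3(y - 4)(y + 2); at y=5 this is 21, so y decreases.
x converges to its nearest critical value 3 (a local min of the x-part); y converges to 4. The iterate converges to (3, 4).

(3, 4)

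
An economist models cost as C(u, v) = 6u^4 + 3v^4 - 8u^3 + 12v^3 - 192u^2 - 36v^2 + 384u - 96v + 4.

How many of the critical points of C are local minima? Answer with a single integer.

4

C separates as a function of u plus a function of v, so ∇C=0 decouples.
∂C/∂u = 24(u - 4)(u - 1)(u + 4) = 0 at u ∈ {-4, 1, 4}; ∂C/∂v = 12(v - 2)(v + 1)(v + 4) = 0 at v ∈ {-4, -1, 2}.
The Hessian is diagonal: diag(C_uu, C_vv). Second derivatives: C_uu(-4)=960, C_uu(1)=-360, C_uu(4)=576; C_vv(-4)=216, C_vv(-1)=-108, C_vv(2)=216.
Local minima occur where both diagonal entries positive: (-4, -4), (-4, 2), (4, -4), (4, 2). Count: 4.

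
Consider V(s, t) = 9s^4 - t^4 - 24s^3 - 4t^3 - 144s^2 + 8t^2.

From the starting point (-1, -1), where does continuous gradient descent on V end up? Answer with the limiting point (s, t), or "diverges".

V is separable, so gradient descent decouples: s follows -∂V/∂s, t follows -∂V/∂t.
∂V/∂s = 36s(s - 4)(s + 2); at s=-1 this is 180, so s decreases.
∂V/∂t = -4t(t - 1)(t + 4); at t=-1 this is -24, so t increases.
s converges to its nearest critical value -2 (a local min of the s-part); t converges to 0. The iterate converges to (-2, 0).

(-2, 0)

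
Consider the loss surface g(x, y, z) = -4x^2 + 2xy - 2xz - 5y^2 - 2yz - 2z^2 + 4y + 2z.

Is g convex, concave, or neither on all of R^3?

concave

g is quadratic, so its Hessian is the constant matrix H = [[-8, 2, -2], [2, -10, -2], [-2, -2, -4]].
Leading principal minors: -8, 76, -216.
Signs alternate −, +, − ⇒ H ≺ 0 ⇒ concave.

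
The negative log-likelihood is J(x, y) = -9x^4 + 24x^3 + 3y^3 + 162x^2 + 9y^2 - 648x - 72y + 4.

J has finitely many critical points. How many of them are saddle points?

3

J separates as a function of x plus a function of y, so ∇J=0 decouples.
∂J/∂x = -36(x - 3)(x - 2)(x + 3) = 0 at x ∈ {-3, 2, 3}; ∂J/∂y = 9(y - 2)(y + 4) = 0 at y ∈ {-4, 2}.
The Hessian is diagonal: diag(J_xx, J_yy). Second derivatives: J_xx(-3)=-1080, J_xx(2)=180, J_xx(3)=-216; J_yy(-4)=-54, J_yy(2)=54.
Saddle points occur where the two diagonal entries have opposite signs: (-3, 2), (2, -4), (3, 2). Count: 3.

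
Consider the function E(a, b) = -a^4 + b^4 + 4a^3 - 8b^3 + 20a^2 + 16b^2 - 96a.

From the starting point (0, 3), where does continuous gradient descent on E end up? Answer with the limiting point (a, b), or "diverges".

E is separable, so gradient descent decouples: a follows -∂E/∂a, b follows -∂E/∂b.
∂E/∂a = -4(a - 4)(a - 2)(a + 3); at a=0 this is -96, so a increases.
∂E/∂b = 4b(b - 4)(b - 2); at b=3 this is -12, so b increases.
a converges to its nearest critical value 2 (a local min of the a-part); b converges to 4. The iterate converges to (2, 4).

(2, 4)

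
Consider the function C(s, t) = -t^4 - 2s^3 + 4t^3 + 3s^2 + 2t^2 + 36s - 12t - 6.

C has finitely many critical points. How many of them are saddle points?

C separates as a function of s plus a function of t, so ∇C=0 decouples.
∂C/∂s = -6(s - 3)(s + 2) = 0 at s ∈ {-2, 3}; ∂C/∂t = -4(t - 3)(t - 1)(t + 1) = 0 at t ∈ {-1, 1, 3}.
The Hessian is diagonal: diag(C_ss, C_tt). Second derivatives: C_ss(-2)=30, C_ss(3)=-30; C_tt(-1)=-32, C_tt(1)=16, C_tt(3)=-32.
Saddle points occur where the two diagonal entries have opposite signs: (-2, -1), (-2, 3), (3, 1). Count: 3.

3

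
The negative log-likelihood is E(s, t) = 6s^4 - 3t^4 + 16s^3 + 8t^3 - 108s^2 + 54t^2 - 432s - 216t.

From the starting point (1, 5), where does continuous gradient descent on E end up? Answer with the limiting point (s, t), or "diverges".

diverges

E is separable, so gradient descent decouples: s follows -∂E/∂s, t follows -∂E/∂t.
∂E/∂s = 24(s - 3)(s + 2)(s + 3); at s=1 this is -576, so s increases.
∂E/∂t = -12(t - 3)(t - 2)(t + 3); at t=5 this is -576, so t increases.
The t-coordinate has no critical point in that direction and runs off to infinity.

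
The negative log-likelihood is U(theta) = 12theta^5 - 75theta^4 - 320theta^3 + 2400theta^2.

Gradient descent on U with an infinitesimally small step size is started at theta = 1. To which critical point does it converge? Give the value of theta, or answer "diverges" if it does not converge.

U'(theta) = 60theta(theta - 5)(theta - 4)(theta + 4), so U'(1) = 3600.
Gradient descent moves in the -U' direction, i.e. theta is decreasing.
The nearest critical point in that direction is theta = 0, where U'' = 4800 > 0 (a local minimum). The iterate converges there.

0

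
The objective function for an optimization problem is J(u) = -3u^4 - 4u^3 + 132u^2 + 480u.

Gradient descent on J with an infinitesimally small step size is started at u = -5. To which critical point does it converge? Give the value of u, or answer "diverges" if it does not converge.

J'(u) = -12(u - 5)(u + 2)(u + 4), so J'(-5) = 360.
Gradient descent moves in the -J' direction, i.e. u is decreasing.
There is no critical point below u=-5, and J' keeps the same sign, so the iterate runs off to −∞.

diverges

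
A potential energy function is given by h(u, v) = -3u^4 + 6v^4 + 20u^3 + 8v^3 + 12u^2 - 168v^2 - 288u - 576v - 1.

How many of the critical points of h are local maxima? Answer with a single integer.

h separates as a function of u plus a function of v, so ∇h=0 decouples.
∂h/∂u = -12(u - 4)(u - 3)(u + 2) = 0 at u ∈ {-2, 3, 4}; ∂h/∂v = 24(v - 4)(v + 2)(v + 3) = 0 at v ∈ {-3, -2, 4}.
The Hessian is diagonal: diag(h_uu, h_vv). Second derivatives: h_uu(-2)=-360, h_uu(3)=60, h_uu(4)=-72; h_vv(-3)=168, h_vv(-2)=-144, h_vv(4)=1008.
Local maxima occur where both diagonal entries negative: (-2, -2), (4, -2). Count: 2.

2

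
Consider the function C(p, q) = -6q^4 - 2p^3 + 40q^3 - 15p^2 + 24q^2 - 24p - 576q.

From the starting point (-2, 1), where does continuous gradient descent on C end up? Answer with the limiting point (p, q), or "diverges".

C is separable, so gradient descent decouples: p follows -∂C/∂p, q follows -∂C/∂q.
∂C/∂p = -6(p + 1)(p + 4); at p=-2 this is 12, so p decreases.
∂C/∂q = -24(q - 4)(q - 3)(q + 2); at q=1 this is -432, so q increases.
p converges to its nearest critical value -4 (a local min of the p-part); q converges to 3. The iterate converges to (-4, 3).

(-4, 3)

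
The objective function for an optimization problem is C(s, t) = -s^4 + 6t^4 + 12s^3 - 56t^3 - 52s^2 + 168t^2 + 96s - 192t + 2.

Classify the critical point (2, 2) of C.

The mixed partial ∂²C/∂s∂t is 0, so the Hessian at any point is diag(C_ss, C_tt) = diag(4(-3s^2 + 18s - 26), 24(3t^2 - 14t + 14)).
At (2, 2): H = diag(-8, -48).
Both eigenvalues are negative, so H is negative definite: a local maximum.

local maximum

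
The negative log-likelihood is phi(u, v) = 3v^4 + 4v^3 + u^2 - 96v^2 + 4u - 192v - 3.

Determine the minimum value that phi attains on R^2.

phi(u,v) separates as P(u) + Q(v) − 3, so its minimum is min P + min Q − 3.
P'(u) = 2u + 4 vanishes at u ∈ {-2}; Q'(v) = 12(v - 4)(v + 1)(v + 4) vanishes at v ∈ {-4, -1, 4}.
Local minima of P (where P''>0): P(-2)=-4. Local minima of Q: Q(-4)=-256, Q(4)=-1280.
So the global minimum of phi is P(-2) + Q(4) − 3 = -4 − 1280 − 3 = -1287, attained at (-2, 4).

-1287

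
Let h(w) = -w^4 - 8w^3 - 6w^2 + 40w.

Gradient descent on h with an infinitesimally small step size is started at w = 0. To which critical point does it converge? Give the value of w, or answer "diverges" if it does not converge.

h'(w) = -4(w - 1)(w + 2)(w + 5), so h'(0) = 40.
Gradient descent moves in the -h' direction, i.e. w is decreasing.
The nearest critical point in that direction is w = -2, where h'' = 36 > 0 (a local minimum). The iterate converges there.

-2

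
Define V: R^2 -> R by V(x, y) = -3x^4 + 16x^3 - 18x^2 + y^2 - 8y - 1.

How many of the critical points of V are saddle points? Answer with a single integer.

2

V separates as a function of x plus a function of y, so ∇V=0 decouples.
∂V/∂x = -12x(x - 3)(x - 1) = 0 at x ∈ {0, 1, 3}; ∂V/∂y = 2(y - 4) = 0 at y ∈ {4}.
The Hessian is diagonal: diag(V_xx, V_yy). Second derivatives: V_xx(0)=-36, V_xx(1)=24, V_xx(3)=-72; V_yy(4)=2.
Saddle points occur where the two diagonal entries have opposite signs: (0, 4), (3, 4). Count: 2.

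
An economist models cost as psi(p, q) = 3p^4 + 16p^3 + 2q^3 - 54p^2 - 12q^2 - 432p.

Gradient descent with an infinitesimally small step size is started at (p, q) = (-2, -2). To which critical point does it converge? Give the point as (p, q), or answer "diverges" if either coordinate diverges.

diverges

psi is separable, so gradient descent decouples: p follows -∂psi/∂p, q follows -∂psi/∂q.
∂psi/∂p = 12(p - 3)(p + 3)(p + 4); at p=-2 this is -120, so p increases.
∂psi/∂q = 6q(q - 4); at q=-2 this is 72, so q decreases.
The q-coordinate has no critical point in that direction and runs off to infinity.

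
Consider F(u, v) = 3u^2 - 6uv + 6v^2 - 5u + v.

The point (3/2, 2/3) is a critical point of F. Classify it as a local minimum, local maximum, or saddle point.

The Hessian of F is constant: H = [[6, -6], [-6, 12]].
det(H) = 6·12 − (-6)² = 36.
det(H) > 0 and tr(H) = 18 > 0, so H is positive definite and the point is a local minimum.

local minimum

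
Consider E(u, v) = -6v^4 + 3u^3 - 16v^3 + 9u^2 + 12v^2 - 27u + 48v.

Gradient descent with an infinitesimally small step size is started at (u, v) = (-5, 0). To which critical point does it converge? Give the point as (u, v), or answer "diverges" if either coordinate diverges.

E is separable, so gradient descent decouples: u follows -∂E/∂u, v follows -∂E/∂v.
∂E/∂u = 9(u - 1)(u + 3); at u=-5 this is 108, so u decreases.
∂E/∂v = -24(v - 1)(v + 1)(v + 2); at v=0 this is 48, so v decreases.
The u-coordinate has no critical point in that direction and runs off to infinity.

diverges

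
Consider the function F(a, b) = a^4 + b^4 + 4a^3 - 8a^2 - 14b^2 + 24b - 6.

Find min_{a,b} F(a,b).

F(a,b) separates as P(a) + Q(b) − 6, so its minimum is min P + min Q − 6.
P'(a) = 4a(a - 1)(a + 4) vanishes at a ∈ {-4, 0, 1}; Q'(b) = 4(b - 2)(b - 1)(b + 3) vanishes at b ∈ {-3, 1, 2}.
Local minima of P (where P''>0): P(-4)=-128, P(1)=-3. Local minima of Q: Q(-3)=-117, Q(2)=8.
So the global minimum of F is P(-4) + Q(-3) − 6 = -128 − 117 − 6 = -251, attained at (-4, -3).

-251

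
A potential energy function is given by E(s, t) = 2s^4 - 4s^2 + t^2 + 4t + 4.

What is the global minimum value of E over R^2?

-2

E(s,t) separates as P(s) + Q(t) + 4, so its minimum is min P + min Q + 4.
P'(s) = 8s(s - 1)(s + 1) vanishes at s ∈ {-1, 0, 1}; Q'(t) = 2(t + 2) vanishes at t ∈ {-2}.
Local minima of P (where P''>0): P(-1)=-2, P(1)=-2. Local minima of Q: Q(-2)=-4.
So the global minimum of E is P(-1) + Q(-2) + 4 = -2 − 4 + 4 = -2, attained at (-1, -2).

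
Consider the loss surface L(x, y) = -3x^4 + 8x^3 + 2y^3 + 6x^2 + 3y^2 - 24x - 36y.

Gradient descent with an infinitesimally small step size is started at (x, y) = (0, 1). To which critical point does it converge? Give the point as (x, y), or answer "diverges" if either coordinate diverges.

L is separable, so gradient descent decouples: x follows -∂L/∂x, y follows -∂L/∂y.
∂L/∂x = -12(x - 2)(x - 1)(x + 1); at x=0 this is -24, so x increases.
∂L/∂y = 6(y - 2)(y + 3); at y=1 this is -24, so y increases.
x converges to its nearest critical value 1 (a local min of the x-part); y converges to 2. The iterate converges to (1, 2).

(1, 2)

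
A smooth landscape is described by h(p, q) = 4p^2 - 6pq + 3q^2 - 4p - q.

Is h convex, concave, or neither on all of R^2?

h is quadratic, so its Hessian is the constant matrix H = [[8, -6], [-6, 6]].
det(H) = 12, tr(H) = 14.
det(H) > 0 and tr(H) > 0, so H is positive definite everywhere: convex.

convex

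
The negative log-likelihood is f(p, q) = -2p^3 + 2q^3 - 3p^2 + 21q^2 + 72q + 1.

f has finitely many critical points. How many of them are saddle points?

2

f separates as a function of p plus a function of q, so ∇f=0 decouples.
∂f/∂p = -6p(p + 1) = 0 at p ∈ {-1, 0}; ∂f/∂q = 6(q + 3)(q + 4) = 0 at q ∈ {-4, -3}.
The Hessian is diagonal: diag(f_pp, f_qq). Second derivatives: f_pp(-1)=6, f_pp(0)=-6; f_qq(-4)=-6, f_qq(-3)=6.
Saddle points occur where the two diagonal entries have opposite signs: (-1, -4), (0, -3). Count: 2.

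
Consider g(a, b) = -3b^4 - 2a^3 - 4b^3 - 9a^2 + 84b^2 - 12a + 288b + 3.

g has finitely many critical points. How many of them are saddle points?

g separates as a function of a plus a function of b, so ∇g=0 decouples.
∂g/∂a = -6(a + 1)(a + 2) = 0 at a ∈ {-2, -1}; ∂g/∂b = -12(b - 4)(b + 2)(b + 3) = 0 at b ∈ {-3, -2, 4}.
The Hessian is diagonal: diag(g_aa, g_bb). Second derivatives: g_aa(-2)=6, g_aa(-1)=-6; g_bb(-3)=-84, g_bb(-2)=72, g_bb(4)=-504.
Saddle points occur where the two diagonal entries have opposite signs: (-2, -3), (-2, 4), (-1, -2). Count: 3.

3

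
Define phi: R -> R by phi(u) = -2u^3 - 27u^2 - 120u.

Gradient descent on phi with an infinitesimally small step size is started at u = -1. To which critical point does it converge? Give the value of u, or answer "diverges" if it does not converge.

phi'(u) = -6(u + 4)(u + 5), so phi'(-1) = -72.
Gradient descent moves in the -phi' direction, i.e. u is increasing.
There is no critical point above u=-1, and phi' keeps the same sign, so the iterate runs off to +∞.

diverges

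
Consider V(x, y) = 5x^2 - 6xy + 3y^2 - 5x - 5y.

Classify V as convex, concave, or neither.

V is quadratic, so its Hessian is the constant matrix H = [[10, -6], [-6, 6]].
det(H) = 24, tr(H) = 16.
det(H) > 0 and tr(H) > 0, so H is positive definite everywhere: convex.

convex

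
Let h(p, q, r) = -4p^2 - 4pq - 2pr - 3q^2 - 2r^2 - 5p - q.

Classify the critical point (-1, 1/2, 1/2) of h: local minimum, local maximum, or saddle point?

The Hessian is constant: H = [[-8, -4, -2], [-4, -6, 0], [-2, 0, -4]].
Leading principal minors: Δ₁ = -8, Δ₂ = 32, Δ₃ = -104.
The minors alternate sign starting negative (−, +, −), so H is negative definite: a local maximum.

local maximum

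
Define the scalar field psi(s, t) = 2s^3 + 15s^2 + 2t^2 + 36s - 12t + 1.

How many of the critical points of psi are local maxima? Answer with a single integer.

0

psi separates as a function of s plus a function of t, so ∇psi=0 decouples.
∂psi/∂s = 6(s + 2)(s + 3) = 0 at s ∈ {-3, -2}; ∂psi/∂t = 4(t - 3) = 0 at t ∈ {3}.
The Hessian is diagonal: diag(psi_ss, psi_tt). Second derivatives: psi_ss(-3)=-6, psi_ss(-2)=6; psi_tt(3)=4.
Local maxima occur where both diagonal entries negative: none. Count: 0.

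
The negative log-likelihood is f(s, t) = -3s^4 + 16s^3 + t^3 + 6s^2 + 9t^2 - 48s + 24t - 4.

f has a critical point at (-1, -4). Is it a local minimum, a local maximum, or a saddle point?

The mixed partial ∂²f/∂s∂t is 0, so the Hessian at any point is diag(f_ss, f_tt) = diag(12(-3s^2 + 8s + 1), 6(t + 3)).
At (-1, -4): H = diag(-120, -6).
Both eigenvalues are negative, so H is negative definite: a local maximum.

local maximum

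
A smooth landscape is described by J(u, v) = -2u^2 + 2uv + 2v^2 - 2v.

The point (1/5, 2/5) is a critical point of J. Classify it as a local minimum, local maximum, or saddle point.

The Hessian of J is constant: H = [[-4, 2], [2, 4]].
det(H) = (-4)·4 − 2² = -20.
Since det(H) < 0, H is indefinite and the critical point is a saddle point.

saddle point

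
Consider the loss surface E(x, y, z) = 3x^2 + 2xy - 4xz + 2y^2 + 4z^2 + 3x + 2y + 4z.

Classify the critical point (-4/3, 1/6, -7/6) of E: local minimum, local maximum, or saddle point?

The Hessian is constant: H = [[6, 2, -4], [2, 4, 0], [-4, 0, 8]].
Leading principal minors: Δ₁ = 6, Δ₂ = 20, Δ₃ = 96.
All leading minors are positive, so H is positive definite: a local minimum.

local minimum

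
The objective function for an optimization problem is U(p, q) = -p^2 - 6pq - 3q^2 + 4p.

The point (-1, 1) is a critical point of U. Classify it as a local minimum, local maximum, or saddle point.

saddle point

The Hessian of U is constant: H = [[-2, -6], [-6, -6]].
det(H) = (-2)·(-6) − (-6)² = -24.
Since det(H) < 0, H is indefinite and the critical point is a saddle point.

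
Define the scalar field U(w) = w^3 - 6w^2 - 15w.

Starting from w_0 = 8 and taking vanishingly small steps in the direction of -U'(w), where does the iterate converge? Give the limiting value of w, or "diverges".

U'(w) = 3(w - 5)(w + 1), so U'(8) = 81.
Gradient descent moves in the -U' direction, i.e. w is decreasing.
The nearest critical point in that direction is w = 5, where U'' = 18 > 0 (a local minimum). The iterate converges there.

5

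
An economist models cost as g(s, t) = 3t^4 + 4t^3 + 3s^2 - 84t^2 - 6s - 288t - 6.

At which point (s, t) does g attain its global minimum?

g(s,t) separates as P(s) + Q(t) − 6, so its minimum is min P + min Q − 6.
P'(s) = 6s - 6 vanishes at s ∈ {1}; Q'(t) = 12(t - 4)(t + 2)(t + 3) vanishes at t ∈ {-3, -2, 4}.
Local minima of P (where P''>0): P(1)=-3. Local minima of Q: Q(-3)=243, Q(4)=-1472.
So the global minimum of g is P(1) + Q(4) − 6 = -3 − 1472 − 6 = -1481, attained at (1, 4).

(1, 4)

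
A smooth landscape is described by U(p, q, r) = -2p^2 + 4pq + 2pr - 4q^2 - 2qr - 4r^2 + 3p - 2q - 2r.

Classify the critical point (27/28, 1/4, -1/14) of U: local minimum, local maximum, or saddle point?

The Hessian is constant: H = [[-4, 4, 2], [4, -8, -2], [2, -2, -8]].
Leading principal minors: Δ₁ = -4, Δ₂ = 16, Δ₃ = -112.
The minors alternate sign starting negative (−, +, −), so H is negative definite: a local maximum.

local maximum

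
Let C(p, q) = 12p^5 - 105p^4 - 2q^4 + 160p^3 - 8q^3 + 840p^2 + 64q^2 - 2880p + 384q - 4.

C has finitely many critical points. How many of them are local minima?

2

C separates as a function of p plus a function of q, so ∇C=0 decouples.
∂C/∂p = 60(p - 4)(p - 3)(p - 2)(p + 2) = 0 at p ∈ {-2, 2, 3, 4}; ∂C/∂q = -8(q - 4)(q + 3)(q + 4) = 0 at q ∈ {-4, -3, 4}.
The Hessian is diagonal: diag(C_pp, C_qq). Second derivatives: C_pp(-2)=-7200, C_pp(2)=480, C_pp(3)=-300, C_pp(4)=720; C_qq(-4)=-64, C_qq(-3)=56, C_qq(4)=-448.
Local minima occur where both diagonal entries positive: (2, -3), (4, -3). Count: 2.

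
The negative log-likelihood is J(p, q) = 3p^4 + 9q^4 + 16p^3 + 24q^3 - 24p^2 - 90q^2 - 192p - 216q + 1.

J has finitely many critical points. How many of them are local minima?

J separates as a function of p plus a function of q, so ∇J=0 decouples.
∂J/∂p = 12(p - 2)(p + 2)(p + 4) = 0 at p ∈ {-4, -2, 2}; ∂J/∂q = 36(q - 2)(q + 1)(q + 3) = 0 at q ∈ {-3, -1, 2}.
The Hessian is diagonal: diag(J_pp, J_qq). Second derivatives: J_pp(-4)=144, J_pp(-2)=-96, J_pp(2)=288; J_qq(-3)=360, J_qq(-1)=-216, J_qq(2)=540.
Local minima occur where both diagonal entries positive: (-4, -3), (-4, 2), (2, -3), (2, 2). Count: 4.

4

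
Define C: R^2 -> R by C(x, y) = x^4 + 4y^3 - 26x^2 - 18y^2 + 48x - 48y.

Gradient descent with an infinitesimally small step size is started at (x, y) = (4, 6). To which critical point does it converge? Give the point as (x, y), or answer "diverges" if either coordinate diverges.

(3, 4)

C is separable, so gradient descent decouples: x follows -∂C/∂x, y follows -∂C/∂y.
∂C/∂x = 4(x - 3)(x - 1)(x + 4); at x=4 this is 96, so x decreases.
∂C/∂y = 12(y - 4)(y + 1); at y=6 this is 168, so y decreases.
x converges to its nearest critical value 3 (a local min of the x-part); y converges to 4. The iterate converges to (3, 4).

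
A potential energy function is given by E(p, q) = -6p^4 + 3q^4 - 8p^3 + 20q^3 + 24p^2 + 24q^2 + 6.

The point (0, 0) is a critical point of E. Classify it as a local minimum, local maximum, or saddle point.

local minimum

The mixed partial ∂²E/∂p∂q is 0, so the Hessian at any point is diag(E_pp, E_qq) = diag(24(-3p^2 - 2p + 2), 12(3q^2 + 10q + 4)).
At (0, 0): H = diag(48, 48).
Both eigenvalues are positive, so H is positive definite: a local minimum.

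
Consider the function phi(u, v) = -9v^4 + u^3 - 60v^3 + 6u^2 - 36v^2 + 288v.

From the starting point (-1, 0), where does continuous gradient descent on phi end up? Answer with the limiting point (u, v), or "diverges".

(0, -2)

phi is separable, so gradient descent decouples: u follows -∂phi/∂u, v follows -∂phi/∂v.
∂phi/∂u = 3u(u + 4); at u=-1 this is -9, so u increases.
∂phi/∂v = -36(v - 1)(v + 2)(v + 4); at v=0 this is 288, so v decreases.
u converges to its nearest critical value 0 (a local min of the u-part); v converges to -2. The iterate converges to (0, -2).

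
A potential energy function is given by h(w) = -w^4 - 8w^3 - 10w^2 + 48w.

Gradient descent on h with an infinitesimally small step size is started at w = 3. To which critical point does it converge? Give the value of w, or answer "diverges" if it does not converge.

h'(w) = -4(w - 1)(w + 3)(w + 4), so h'(3) = -336.
Gradient descent moves in the -h' direction, i.e. w is increasing.
There is no critical point above w=3, and h' keeps the same sign, so the iterate runs off to +∞.

diverges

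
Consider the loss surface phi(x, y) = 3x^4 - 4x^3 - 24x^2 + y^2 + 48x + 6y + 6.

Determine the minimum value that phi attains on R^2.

phi(x,y) separates as P(x) + Q(y) + 6, so its minimum is min P + min Q + 6.
P'(x) = 12(x - 2)(x - 1)(x + 2) vanishes at x ∈ {-2, 1, 2}; Q'(y) = 2y + 6 vanishes at y ∈ {-3}.
Local minima of P (where P''>0): P(-2)=-112, P(2)=16. Local minima of Q: Q(-3)=-9.
So the global minimum of phi is P(-2) + Q(-3) + 6 = -112 − 9 + 6 = -115, attained at (-2, -3).

-115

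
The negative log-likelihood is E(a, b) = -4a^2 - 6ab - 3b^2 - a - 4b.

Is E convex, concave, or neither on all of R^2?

concave

E is quadratic, so its Hessian is the constant matrix H = [[-8, -6], [-6, -6]].
det(H) = 12, tr(H) = -14.
det(H) > 0 and tr(H) < 0, so H is negative definite everywhere: concave.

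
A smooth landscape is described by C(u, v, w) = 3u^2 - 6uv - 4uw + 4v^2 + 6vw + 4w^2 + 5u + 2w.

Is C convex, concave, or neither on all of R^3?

convex

C is quadratic, so its Hessian is the constant matrix H = [[6, -6, -4], [-6, 8, 6], [-4, 6, 8]].
Leading principal minors: 6, 12, 40.
All positive ⇒ H ≻ 0 ⇒ convex.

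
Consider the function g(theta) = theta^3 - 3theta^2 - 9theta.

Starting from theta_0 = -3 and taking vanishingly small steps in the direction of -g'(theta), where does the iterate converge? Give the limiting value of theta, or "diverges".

g'(theta) = 3(theta - 3)(theta + 1), so g'(-3) = 36.
Gradient descent moves in the -g' direction, i.e. theta is decreasing.
There is no critical point below theta=-3, and g' keeps the same sign, so the iterate runs off to −∞.

diverges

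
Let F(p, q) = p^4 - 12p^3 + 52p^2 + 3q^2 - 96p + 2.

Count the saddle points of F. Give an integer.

1

F separates as a function of p plus a function of q, so ∇F=0 decouples.
∂F/∂p = 4(p - 4)(p - 3)(p - 2) = 0 at p ∈ {2, 3, 4}; ∂F/∂q = 6q = 0 at q ∈ {0}.
The Hessian is diagonal: diag(F_pp, F_qq). Second derivatives: F_pp(2)=8, F_pp(3)=-4, F_pp(4)=8; F_qq(0)=6.
Saddle points occur where the two diagonal entries have opposite signs: (3, 0). Count: 1.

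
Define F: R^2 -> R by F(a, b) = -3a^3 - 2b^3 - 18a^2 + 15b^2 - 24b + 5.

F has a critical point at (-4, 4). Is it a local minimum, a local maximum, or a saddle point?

saddle point

The mixed partial ∂²F/∂a∂b is 0, so the Hessian at any point is diag(F_aa, F_bb) = diag(-18(a + 2), 6(-2b + 5)).
At (-4, 4): H = diag(36, -18).
The eigenvalues have opposite signs, so H is indefinite: a saddle point.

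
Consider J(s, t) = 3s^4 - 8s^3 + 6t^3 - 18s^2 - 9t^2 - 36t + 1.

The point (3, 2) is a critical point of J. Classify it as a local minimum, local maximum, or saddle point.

local minimum

The mixed partial ∂²J/∂s∂t is 0, so the Hessian at any point is diag(J_ss, J_tt) = diag(12(3s^2 - 4s - 3), 18(2t - 1)).
At (3, 2): H = diag(144, 54).
Both eigenvalues are positive, so H is positive definite: a local minimum.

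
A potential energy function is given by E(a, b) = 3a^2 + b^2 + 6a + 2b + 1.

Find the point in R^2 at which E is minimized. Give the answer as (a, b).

E(a,b) separates as P(a) + Q(b) + 1, so its minimum is min P + min Q + 1.
P'(a) = 6a + 6 vanishes at a ∈ {-1}; Q'(b) = 2b + 2 vanishes at b ∈ {-1}.
Local minima of P (where P''>0): P(-1)=-3. Local minima of Q: Q(-1)=-1.
So the global minimum of E is P(-1) + Q(-1) + 1 = -3 − 1 + 1 = -3, attained at (-1, -1).

(-1, -1)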